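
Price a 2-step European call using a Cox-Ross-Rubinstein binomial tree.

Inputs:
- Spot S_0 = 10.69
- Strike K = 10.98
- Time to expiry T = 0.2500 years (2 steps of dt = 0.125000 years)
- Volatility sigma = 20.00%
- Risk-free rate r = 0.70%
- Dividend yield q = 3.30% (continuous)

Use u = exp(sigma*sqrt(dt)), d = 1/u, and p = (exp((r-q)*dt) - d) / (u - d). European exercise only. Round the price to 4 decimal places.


Answer: Price = V(0,0) = 0.2810

Derivation:
dt = T/N = 0.125000
u = exp(sigma*sqrt(dt)) = 1.073271; d = 1/u = 0.931731
p = (exp((r-q)*dt) - d) / (u - d) = 0.459405
Discount per step: exp(-r*dt) = 0.999125
Stock lattice S(k, i) with i counting down-moves:
  k=0: S(0,0) = 10.6900
  k=1: S(1,0) = 11.4733; S(1,1) = 9.9602
  k=2: S(2,0) = 12.3139; S(2,1) = 10.6900; S(2,2) = 9.2802
Terminal payoffs V(N, i) = max(S_T - K, 0):
  V(2,0) = 1.333917; V(2,1) = 0.000000; V(2,2) = 0.000000
Backward induction: V(k, i) = exp(-r*dt) * [p * V(k+1, i) + (1-p) * V(k+1, i+1)].
  V(1,0) = exp(-r*dt) * [p*1.333917 + (1-p)*0.000000] = 0.612272
  V(1,1) = exp(-r*dt) * [p*0.000000 + (1-p)*0.000000] = 0.000000
  V(0,0) = exp(-r*dt) * [p*0.612272 + (1-p)*0.000000] = 0.281035


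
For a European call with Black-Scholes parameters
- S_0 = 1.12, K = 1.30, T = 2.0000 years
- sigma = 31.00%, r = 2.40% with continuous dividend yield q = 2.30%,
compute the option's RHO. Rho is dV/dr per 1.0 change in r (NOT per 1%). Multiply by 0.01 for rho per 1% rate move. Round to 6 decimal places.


d1 = -0.1161835272; d2 = -0.5545897315
phi(d1) = 0.3962587630; exp(-qT) = 0.9550419622; exp(-rT) = 0.9531337871
N(d2) = 0.2895876571
Rho = K*T*exp(-rT)*N(d2) = 1.3000 * 2.0000 * 0.9531337871 * 0.2895876571 = 0.717641

Answer: Rho = 0.717641


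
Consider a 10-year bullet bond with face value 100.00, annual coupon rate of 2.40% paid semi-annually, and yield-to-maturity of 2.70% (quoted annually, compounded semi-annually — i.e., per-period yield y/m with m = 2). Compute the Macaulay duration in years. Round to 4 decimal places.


Answer: Macaulay duration = 8.9323 years

Derivation:
Coupon per period c = face * coupon_rate / m = 1.200000
Periods per year m = 2; per-period yield y/m = 0.013500
Number of cashflows N = 20
Cashflows (t years, CF_t, discount factor 1/(1+y/m)^(m*t), PV):
  t = 0.5000: CF_t = 1.200000, DF = 0.986680, PV = 1.184016
  t = 1.0000: CF_t = 1.200000, DF = 0.973537, PV = 1.168244
  t = 1.5000: CF_t = 1.200000, DF = 0.960569, PV = 1.152683
  t = 2.0000: CF_t = 1.200000, DF = 0.947774, PV = 1.137329
  t = 2.5000: CF_t = 1.200000, DF = 0.935150, PV = 1.122180
  t = 3.0000: CF_t = 1.200000, DF = 0.922694, PV = 1.107232
  t = 3.5000: CF_t = 1.200000, DF = 0.910403, PV = 1.092484
  t = 4.0000: CF_t = 1.200000, DF = 0.898276, PV = 1.077932
  t = 4.5000: CF_t = 1.200000, DF = 0.886311, PV = 1.063573
  t = 5.0000: CF_t = 1.200000, DF = 0.874505, PV = 1.049406
  t = 5.5000: CF_t = 1.200000, DF = 0.862857, PV = 1.035428
  t = 6.0000: CF_t = 1.200000, DF = 0.851363, PV = 1.021636
  t = 6.5000: CF_t = 1.200000, DF = 0.840023, PV = 1.008028
  t = 7.0000: CF_t = 1.200000, DF = 0.828834, PV = 0.994601
  t = 7.5000: CF_t = 1.200000, DF = 0.817794, PV = 0.981352
  t = 8.0000: CF_t = 1.200000, DF = 0.806900, PV = 0.968281
  t = 8.5000: CF_t = 1.200000, DF = 0.796152, PV = 0.955383
  t = 9.0000: CF_t = 1.200000, DF = 0.785547, PV = 0.942657
  t = 9.5000: CF_t = 1.200000, DF = 0.775084, PV = 0.930101
  t = 10.0000: CF_t = 101.200000, DF = 0.764760, PV = 77.393672
Price P = sum_t PV_t = 97.386218
Macaulay numerator sum_t t * PV_t:
  t * PV_t at t = 0.5000: 0.592008
  t * PV_t at t = 1.0000: 1.168244
  t * PV_t at t = 1.5000: 1.729025
  t * PV_t at t = 2.0000: 2.274659
  t * PV_t at t = 2.5000: 2.805450
  t * PV_t at t = 3.0000: 3.321697
  t * PV_t at t = 3.5000: 3.823693
  t * PV_t at t = 4.0000: 4.311727
  t * PV_t at t = 4.5000: 4.786080
  t * PV_t at t = 5.0000: 5.247032
  t * PV_t at t = 5.5000: 5.694855
  t * PV_t at t = 6.0000: 6.129816
  t * PV_t at t = 6.5000: 6.552180
  t * PV_t at t = 7.0000: 6.962204
  t * PV_t at t = 7.5000: 7.360142
  t * PV_t at t = 8.0000: 7.746244
  t * PV_t at t = 8.5000: 8.120754
  t * PV_t at t = 9.0000: 8.483913
  t * PV_t at t = 9.5000: 8.835956
  t * PV_t at t = 10.0000: 773.936719
Macaulay duration D = (sum_t t * PV_t) / P = 869.882398 / 97.386218 = 8.932295


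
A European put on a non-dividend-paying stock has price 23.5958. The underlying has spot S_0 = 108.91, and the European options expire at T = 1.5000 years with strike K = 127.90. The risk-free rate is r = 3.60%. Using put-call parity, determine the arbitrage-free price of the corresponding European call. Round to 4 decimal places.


Put-call parity: C - P = S_0 * exp(-qT) - K * exp(-rT).
S_0 * exp(-qT) = 108.9100 * 1.00000000 = 108.91000000
K * exp(-rT) = 127.9000 * 0.94743211 = 121.17656642
C = P + S*exp(-qT) - K*exp(-rT)
C = 23.5958 + 108.91000000 - 121.17656642 = 11.3292

Answer: Call price = 11.3292


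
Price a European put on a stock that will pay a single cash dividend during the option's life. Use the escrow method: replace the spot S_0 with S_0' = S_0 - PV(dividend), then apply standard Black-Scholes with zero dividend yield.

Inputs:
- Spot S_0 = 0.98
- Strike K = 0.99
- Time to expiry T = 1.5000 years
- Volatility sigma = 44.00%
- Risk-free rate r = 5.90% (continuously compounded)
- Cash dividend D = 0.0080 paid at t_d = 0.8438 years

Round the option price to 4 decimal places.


PV(D) = D * exp(-r * t_d) = 0.0080 * 0.95143472 = 0.00761148
S_0' = S_0 - PV(D) = 0.9800 - 0.00761148 = 0.97238852
d1 = (ln(S_0'/K) + (r + sigma^2/2)*T) / (sigma*sqrt(T)) = 0.40036260
d2 = d1 - sigma*sqrt(T) = -0.13852515
exp(-rT) = 0.91530311
N(-d1) = 0.34444473; N(-d2) = 0.55508730
P = K * exp(-rT) * N(-d2) - S_0' * N(-d1) = 0.9900 * 0.91530311 * 0.55508730 - 0.97238852 * 0.34444473 = 0.1681

Answer: Price = 0.1681


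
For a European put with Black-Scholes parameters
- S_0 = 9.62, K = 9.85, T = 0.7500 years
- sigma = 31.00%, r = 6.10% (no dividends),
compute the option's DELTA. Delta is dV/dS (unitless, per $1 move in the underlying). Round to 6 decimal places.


d1 = 0.2166378732; d2 = -0.0518300020
phi(d1) = 0.3896896923; exp(-qT) = 1.0000000000; exp(-rT) = 0.9552807525
N(-d1) = 0.4142452840
Delta = -exp(-qT) * N(-d1) = -1.0000000000 * 0.4142452840 = -0.414245

Answer: Delta = -0.414245


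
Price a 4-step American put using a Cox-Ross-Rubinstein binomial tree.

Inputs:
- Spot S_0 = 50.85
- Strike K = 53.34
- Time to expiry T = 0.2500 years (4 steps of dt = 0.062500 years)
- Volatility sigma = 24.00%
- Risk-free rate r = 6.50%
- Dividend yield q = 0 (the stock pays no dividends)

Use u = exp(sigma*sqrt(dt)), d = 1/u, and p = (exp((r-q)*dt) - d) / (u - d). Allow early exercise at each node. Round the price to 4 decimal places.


Answer: Price = V(0,0) = 3.6433

Derivation:
dt = T/N = 0.062500
u = exp(sigma*sqrt(dt)) = 1.061837; d = 1/u = 0.941765
p = (exp((r-q)*dt) - d) / (u - d) = 0.518907
Discount per step: exp(-r*dt) = 0.995946
Stock lattice S(k, i) with i counting down-moves:
  k=0: S(0,0) = 50.8500
  k=1: S(1,0) = 53.9944; S(1,1) = 47.8887
  k=2: S(2,0) = 57.3332; S(2,1) = 50.8500; S(2,2) = 45.0999
  k=3: S(3,0) = 60.8785; S(3,1) = 53.9944; S(3,2) = 47.8887; S(3,3) = 42.4735
  k=4: S(4,0) = 64.6430; S(4,1) = 57.3332; S(4,2) = 50.8500; S(4,3) = 45.0999; S(4,4) = 40.0000
Terminal payoffs V(N, i) = max(K - S_T, 0):
  V(4,0) = 0.000000; V(4,1) = 0.000000; V(4,2) = 2.490000; V(4,3) = 8.240096; V(4,4) = 13.339973
Backward induction: V(k, i) = exp(-r*dt) * [p * V(k+1, i) + (1-p) * V(k+1, i+1)]; then take max(V_cont, immediate exercise) for American.
  V(3,0) = exp(-r*dt) * [p*0.000000 + (1-p)*0.000000] = 0.000000; exercise = 0.000000; V(3,0) = max -> 0.000000
  V(3,1) = exp(-r*dt) * [p*0.000000 + (1-p)*2.490000] = 1.193064; exercise = 0.000000; V(3,1) = max -> 1.193064
  V(3,2) = exp(-r*dt) * [p*2.490000 + (1-p)*8.240096] = 5.235019; exercise = 5.451273; V(3,2) = max -> 5.451273
  V(3,3) = exp(-r*dt) * [p*8.240096 + (1-p)*13.339973] = 10.650256; exercise = 10.866510; V(3,3) = max -> 10.866510
  V(2,0) = exp(-r*dt) * [p*0.000000 + (1-p)*1.193064] = 0.571648; exercise = 0.000000; V(2,0) = max -> 0.571648
  V(2,1) = exp(-r*dt) * [p*1.193064 + (1-p)*5.451273] = 3.228516; exercise = 2.490000; V(2,1) = max -> 3.228516
  V(2,2) = exp(-r*dt) * [p*5.451273 + (1-p)*10.866510] = 8.023842; exercise = 8.240096; V(2,2) = max -> 8.240096
  V(1,0) = exp(-r*dt) * [p*0.571648 + (1-p)*3.228516] = 1.842348; exercise = 0.000000; V(1,0) = max -> 1.842348
  V(1,1) = exp(-r*dt) * [p*3.228516 + (1-p)*8.240096] = 5.616687; exercise = 5.451273; V(1,1) = max -> 5.616687
  V(0,0) = exp(-r*dt) * [p*1.842348 + (1-p)*5.616687] = 3.643324; exercise = 2.490000; V(0,0) = max -> 3.643324


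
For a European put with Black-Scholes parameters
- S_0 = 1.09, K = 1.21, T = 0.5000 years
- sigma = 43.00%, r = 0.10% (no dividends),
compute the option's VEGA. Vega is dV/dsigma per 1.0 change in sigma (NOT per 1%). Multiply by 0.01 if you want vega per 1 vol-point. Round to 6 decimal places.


d1 = -0.1898258194; d2 = -0.4938817353
phi(d1) = 0.3918189320; exp(-qT) = 1.0000000000; exp(-rT) = 0.9995001250
Vega = S * exp(-qT) * phi(d1) * sqrt(T) = 1.0900 * 1.0000000000 * 0.3918189320 * 0.7071067812 = 0.301993

Answer: Vega = 0.301993


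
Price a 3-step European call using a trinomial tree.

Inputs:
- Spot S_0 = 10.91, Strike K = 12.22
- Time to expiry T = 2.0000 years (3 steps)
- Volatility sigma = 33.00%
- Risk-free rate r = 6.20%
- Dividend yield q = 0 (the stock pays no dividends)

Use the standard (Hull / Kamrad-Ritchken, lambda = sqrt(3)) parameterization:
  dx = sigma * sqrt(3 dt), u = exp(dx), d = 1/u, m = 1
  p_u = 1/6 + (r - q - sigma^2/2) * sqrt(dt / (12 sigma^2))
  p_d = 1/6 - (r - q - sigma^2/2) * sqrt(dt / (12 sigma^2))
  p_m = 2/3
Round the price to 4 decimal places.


Answer: Price = V(0,0) = 2.0711

Derivation:
dt = T/N = 0.666667; dx = sigma*sqrt(3*dt) = 0.466690
u = exp(dx) = 1.594708; d = 1/u = 0.627074
p_u = 0.172059, p_m = 0.666667, p_d = 0.161274
Discount per step: exp(-r*dt) = 0.959509
Stock lattice S(k, j) with j the centered position index:
  k=0: S(0,+0) = 10.9100
  k=1: S(1,-1) = 6.8414; S(1,+0) = 10.9100; S(1,+1) = 17.3983
  k=2: S(2,-2) = 4.2901; S(2,-1) = 6.8414; S(2,+0) = 10.9100; S(2,+1) = 17.3983; S(2,+2) = 27.7451
  k=3: S(3,-3) = 2.6902; S(3,-2) = 4.2901; S(3,-1) = 6.8414; S(3,+0) = 10.9100; S(3,+1) = 17.3983; S(3,+2) = 27.7451; S(3,+3) = 44.2454
Terminal payoffs V(N, j) = max(S_T - K, 0):
  V(3,-3) = 0.000000; V(3,-2) = 0.000000; V(3,-1) = 0.000000; V(3,+0) = 0.000000; V(3,+1) = 5.178261; V(3,+2) = 15.525142; V(3,+3) = 32.025392
Backward induction: V(k, j) = exp(-r*dt) * [p_u * V(k+1, j+1) + p_m * V(k+1, j) + p_d * V(k+1, j-1)]
  V(2,-2) = exp(-r*dt) * [p_u*0.000000 + p_m*0.000000 + p_d*0.000000] = 0.000000
  V(2,-1) = exp(-r*dt) * [p_u*0.000000 + p_m*0.000000 + p_d*0.000000] = 0.000000
  V(2,+0) = exp(-r*dt) * [p_u*5.178261 + p_m*0.000000 + p_d*0.000000] = 0.854892
  V(2,+1) = exp(-r*dt) * [p_u*15.525142 + p_m*5.178261 + p_d*0.000000] = 5.875477
  V(2,+2) = exp(-r*dt) * [p_u*32.025392 + p_m*15.525142 + p_d*5.178261] = 16.019466
  V(1,-1) = exp(-r*dt) * [p_u*0.854892 + p_m*0.000000 + p_d*0.000000] = 0.141136
  V(1,+0) = exp(-r*dt) * [p_u*5.875477 + p_m*0.854892 + p_d*0.000000] = 1.516848
  V(1,+1) = exp(-r*dt) * [p_u*16.019466 + p_m*5.875477 + p_d*0.854892] = 6.535365
  V(0,+0) = exp(-r*dt) * [p_u*6.535365 + p_m*1.516848 + p_d*0.141136] = 2.071066


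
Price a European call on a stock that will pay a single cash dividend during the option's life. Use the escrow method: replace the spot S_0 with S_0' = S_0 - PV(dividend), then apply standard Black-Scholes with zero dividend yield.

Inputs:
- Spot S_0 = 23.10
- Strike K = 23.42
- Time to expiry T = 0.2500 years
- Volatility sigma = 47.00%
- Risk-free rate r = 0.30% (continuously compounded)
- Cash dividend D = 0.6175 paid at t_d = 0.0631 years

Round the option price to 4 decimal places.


Answer: Price = 1.7171

Derivation:
PV(D) = D * exp(-r * t_d) = 0.6175 * 0.99981072 = 0.61738312
S_0' = S_0 - PV(D) = 23.1000 - 0.61738312 = 22.48261688
d1 = (ln(S_0'/K) + (r + sigma^2/2)*T) / (sigma*sqrt(T)) = -0.05312949
d2 = d1 - sigma*sqrt(T) = -0.28812949
exp(-rT) = 0.99925028
N(d1) = 0.47881437; N(d2) = 0.38662381
C = S_0' * N(d1) - K * exp(-rT) * N(d2) = 22.48261688 * 0.47881437 - 23.4200 * 0.99925028 * 0.38662381 = 1.7171


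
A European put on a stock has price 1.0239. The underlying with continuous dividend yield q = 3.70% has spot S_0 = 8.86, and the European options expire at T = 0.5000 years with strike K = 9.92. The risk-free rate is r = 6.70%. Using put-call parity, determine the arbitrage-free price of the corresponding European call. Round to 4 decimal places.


Put-call parity: C - P = S_0 * exp(-qT) - K * exp(-rT).
S_0 * exp(-qT) = 8.8600 * 0.98167007 = 8.69759686
K * exp(-rT) = 9.9200 * 0.96705491 = 9.59318472
C = P + S*exp(-qT) - K*exp(-rT)
C = 1.0239 + 8.69759686 - 9.59318472 = 0.1283

Answer: Call price = 0.1283


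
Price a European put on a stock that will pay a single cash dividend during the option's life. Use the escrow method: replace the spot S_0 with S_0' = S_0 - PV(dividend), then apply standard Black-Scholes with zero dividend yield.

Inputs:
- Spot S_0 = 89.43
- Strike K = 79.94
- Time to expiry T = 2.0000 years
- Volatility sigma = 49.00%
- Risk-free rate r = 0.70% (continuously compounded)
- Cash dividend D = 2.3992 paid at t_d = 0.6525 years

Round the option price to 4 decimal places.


Answer: Price = 18.5908

Derivation:
PV(D) = D * exp(-r * t_d) = 2.3992 * 0.99544292 = 2.38826664
S_0' = S_0 - PV(D) = 89.4300 - 2.38826664 = 87.04173336
d1 = (ln(S_0'/K) + (r + sigma^2/2)*T) / (sigma*sqrt(T)) = 0.48950743
d2 = d1 - sigma*sqrt(T) = -0.20345721
exp(-rT) = 0.98609754
N(-d1) = 0.31224125; N(-d2) = 0.58061116
P = K * exp(-rT) * N(-d2) - S_0' * N(-d1) = 79.9400 * 0.98609754 * 0.58061116 - 87.04173336 * 0.31224125 = 18.5908


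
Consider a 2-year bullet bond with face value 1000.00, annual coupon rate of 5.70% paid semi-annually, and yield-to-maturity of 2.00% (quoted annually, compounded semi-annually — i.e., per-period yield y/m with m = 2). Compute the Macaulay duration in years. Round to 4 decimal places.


Coupon per period c = face * coupon_rate / m = 28.500000
Periods per year m = 2; per-period yield y/m = 0.010000
Number of cashflows N = 4
Cashflows (t years, CF_t, discount factor 1/(1+y/m)^(m*t), PV):
  t = 0.5000: CF_t = 28.500000, DF = 0.990099, PV = 28.217822
  t = 1.0000: CF_t = 28.500000, DF = 0.980296, PV = 27.938437
  t = 1.5000: CF_t = 28.500000, DF = 0.970590, PV = 27.661819
  t = 2.0000: CF_t = 1028.500000, DF = 0.960980, PV = 988.368284
Price P = sum_t PV_t = 1072.186363
Macaulay numerator sum_t t * PV_t:
  t * PV_t at t = 0.5000: 14.108911
  t * PV_t at t = 1.0000: 27.938437
  t * PV_t at t = 1.5000: 41.492729
  t * PV_t at t = 2.0000: 1976.736569
Macaulay duration D = (sum_t t * PV_t) / P = 2060.276646 / 1072.186363 = 1.921566

Answer: Macaulay duration = 1.9216 years


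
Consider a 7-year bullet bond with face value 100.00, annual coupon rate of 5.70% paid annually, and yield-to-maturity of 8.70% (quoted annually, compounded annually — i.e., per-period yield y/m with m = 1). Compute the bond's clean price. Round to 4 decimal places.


Coupon per period c = face * coupon_rate / m = 5.700000
Periods per year m = 1; per-period yield y/m = 0.087000
Number of cashflows N = 7
Cashflows (t years, CF_t, discount factor 1/(1+y/m)^(m*t), PV):
  t = 1.0000: CF_t = 5.700000, DF = 0.919963, PV = 5.243790
  t = 2.0000: CF_t = 5.700000, DF = 0.846332, PV = 4.824094
  t = 3.0000: CF_t = 5.700000, DF = 0.778595, PV = 4.437989
  t = 4.0000: CF_t = 5.700000, DF = 0.716278, PV = 4.082787
  t = 5.0000: CF_t = 5.700000, DF = 0.658950, PV = 3.756013
  t = 6.0000: CF_t = 5.700000, DF = 0.606209, PV = 3.455394
  t = 7.0000: CF_t = 105.700000, DF = 0.557690, PV = 58.947878
Price P = sum_t PV_t = 84.747946

Answer: Price = 84.7479


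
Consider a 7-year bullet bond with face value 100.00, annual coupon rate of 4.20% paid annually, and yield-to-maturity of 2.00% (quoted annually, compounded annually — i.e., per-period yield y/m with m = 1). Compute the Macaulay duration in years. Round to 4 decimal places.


Coupon per period c = face * coupon_rate / m = 4.200000
Periods per year m = 1; per-period yield y/m = 0.020000
Number of cashflows N = 7
Cashflows (t years, CF_t, discount factor 1/(1+y/m)^(m*t), PV):
  t = 1.0000: CF_t = 4.200000, DF = 0.980392, PV = 4.117647
  t = 2.0000: CF_t = 4.200000, DF = 0.961169, PV = 4.036909
  t = 3.0000: CF_t = 4.200000, DF = 0.942322, PV = 3.957754
  t = 4.0000: CF_t = 4.200000, DF = 0.923845, PV = 3.880151
  t = 5.0000: CF_t = 4.200000, DF = 0.905731, PV = 3.804069
  t = 6.0000: CF_t = 4.200000, DF = 0.887971, PV = 3.729480
  t = 7.0000: CF_t = 104.200000, DF = 0.870560, PV = 90.712371
Price P = sum_t PV_t = 114.238380
Macaulay numerator sum_t t * PV_t:
  t * PV_t at t = 1.0000: 4.117647
  t * PV_t at t = 2.0000: 8.073818
  t * PV_t at t = 3.0000: 11.873261
  t * PV_t at t = 4.0000: 15.520603
  t * PV_t at t = 5.0000: 19.020347
  t * PV_t at t = 6.0000: 22.376879
  t * PV_t at t = 7.0000: 634.986594
Macaulay duration D = (sum_t t * PV_t) / P = 715.969150 / 114.238380 = 6.267326

Answer: Macaulay duration = 6.2673 years


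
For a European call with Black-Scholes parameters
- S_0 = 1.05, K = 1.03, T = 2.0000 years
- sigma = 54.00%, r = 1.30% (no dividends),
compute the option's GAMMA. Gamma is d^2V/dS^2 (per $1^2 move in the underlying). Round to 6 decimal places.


d1 = 0.4410661854; d2 = -0.3226091382
phi(d1) = 0.3619648312; exp(-qT) = 1.0000000000; exp(-rT) = 0.9743350896
Gamma = exp(-qT) * phi(d1) / (S * sigma * sqrt(T)) = 1.0000000000 * 0.3619648312 / (1.0500 * 0.5400 * 1.4142135624) = 0.451407

Answer: Gamma = 0.451407


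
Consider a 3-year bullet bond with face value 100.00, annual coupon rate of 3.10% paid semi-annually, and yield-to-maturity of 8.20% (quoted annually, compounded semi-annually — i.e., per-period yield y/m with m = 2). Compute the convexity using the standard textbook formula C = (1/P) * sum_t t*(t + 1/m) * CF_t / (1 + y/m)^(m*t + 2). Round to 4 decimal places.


Answer: Convexity = 9.1661

Derivation:
Coupon per period c = face * coupon_rate / m = 1.550000
Periods per year m = 2; per-period yield y/m = 0.041000
Number of cashflows N = 6
Cashflows (t years, CF_t, discount factor 1/(1+y/m)^(m*t), PV):
  t = 0.5000: CF_t = 1.550000, DF = 0.960615, PV = 1.488953
  t = 1.0000: CF_t = 1.550000, DF = 0.922781, PV = 1.430310
  t = 1.5000: CF_t = 1.550000, DF = 0.886437, PV = 1.373977
  t = 2.0000: CF_t = 1.550000, DF = 0.851524, PV = 1.319863
  t = 2.5000: CF_t = 1.550000, DF = 0.817987, PV = 1.267880
  t = 3.0000: CF_t = 101.550000, DF = 0.785770, PV = 79.794976
Price P = sum_t PV_t = 86.675959
Convexity numerator sum_t t*(t + 1/m) * CF_t / (1+y/m)^(m*t + 2):
  t = 0.5000: term = 0.686989
  t = 1.0000: term = 1.979794
  t = 1.5000: term = 3.803639
  t = 2.0000: term = 6.089720
  t = 2.5000: term = 8.774813
  t = 3.0000: term = 773.149342
Convexity = (1/P) * sum = 794.484297 / 86.675959 = 9.166144


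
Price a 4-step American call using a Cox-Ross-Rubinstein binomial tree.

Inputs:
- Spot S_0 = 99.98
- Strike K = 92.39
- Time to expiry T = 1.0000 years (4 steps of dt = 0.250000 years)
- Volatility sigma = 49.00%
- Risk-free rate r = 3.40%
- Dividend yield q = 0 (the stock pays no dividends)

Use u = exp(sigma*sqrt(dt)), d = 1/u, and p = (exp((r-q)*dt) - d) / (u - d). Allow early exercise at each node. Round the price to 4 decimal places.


dt = T/N = 0.250000
u = exp(sigma*sqrt(dt)) = 1.277621; d = 1/u = 0.782705
p = (exp((r-q)*dt) - d) / (u - d) = 0.456302
Discount per step: exp(-r*dt) = 0.991536
Stock lattice S(k, i) with i counting down-moves:
  k=0: S(0,0) = 99.9800
  k=1: S(1,0) = 127.7366; S(1,1) = 78.2548
  k=2: S(2,0) = 163.1990; S(2,1) = 99.9800; S(2,2) = 61.2504
  k=3: S(3,0) = 208.5065; S(3,1) = 127.7366; S(3,2) = 78.2548; S(3,3) = 47.9410
  k=4: S(4,0) = 266.3923; S(4,1) = 163.1990; S(4,2) = 99.9800; S(4,3) = 61.2504; S(4,4) = 37.5236
Terminal payoffs V(N, i) = max(S_T - K, 0):
  V(4,0) = 174.002335; V(4,1) = 70.808976; V(4,2) = 7.590000; V(4,3) = 0.000000; V(4,4) = 0.000000
Backward induction: V(k, i) = exp(-r*dt) * [p * V(k+1, i) + (1-p) * V(k+1, i+1)]; then take max(V_cont, immediate exercise) for American.
  V(3,0) = exp(-r*dt) * [p*174.002335 + (1-p)*70.808976] = 116.898476; exercise = 116.116490; V(3,0) = max -> 116.898476
  V(3,1) = exp(-r*dt) * [p*70.808976 + (1-p)*7.590000] = 36.128566; exercise = 35.346579; V(3,1) = max -> 36.128566
  V(3,2) = exp(-r*dt) * [p*7.590000 + (1-p)*0.000000] = 3.434021; exercise = 0.000000; V(3,2) = max -> 3.434021
  V(3,3) = exp(-r*dt) * [p*0.000000 + (1-p)*0.000000] = 0.000000; exercise = 0.000000; V(3,3) = max -> 0.000000
  V(2,0) = exp(-r*dt) * [p*116.898476 + (1-p)*36.128566] = 72.366331; exercise = 70.808976; V(2,0) = max -> 72.366331
  V(2,1) = exp(-r*dt) * [p*36.128566 + (1-p)*3.434021] = 18.197283; exercise = 7.590000; V(2,1) = max -> 18.197283
  V(2,2) = exp(-r*dt) * [p*3.434021 + (1-p)*0.000000] = 1.553689; exercise = 0.000000; V(2,2) = max -> 1.553689
  V(1,0) = exp(-r*dt) * [p*72.366331 + (1-p)*18.197283] = 42.551517; exercise = 35.346579; V(1,0) = max -> 42.551517
  V(1,1) = exp(-r*dt) * [p*18.197283 + (1-p)*1.553689] = 9.070770; exercise = 0.000000; V(1,1) = max -> 9.070770
  V(0,0) = exp(-r*dt) * [p*42.551517 + (1-p)*9.070770] = 24.142032; exercise = 7.590000; V(0,0) = max -> 24.142032

Answer: Price = V(0,0) = 24.1420


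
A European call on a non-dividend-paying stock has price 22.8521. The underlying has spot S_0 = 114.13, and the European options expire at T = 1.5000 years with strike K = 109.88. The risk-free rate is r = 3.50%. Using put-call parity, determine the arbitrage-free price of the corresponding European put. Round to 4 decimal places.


Put-call parity: C - P = S_0 * exp(-qT) - K * exp(-rT).
S_0 * exp(-qT) = 114.1300 * 1.00000000 = 114.13000000
K * exp(-rT) = 109.8800 * 0.94885432 = 104.26011280
P = C - S*exp(-qT) + K*exp(-rT)
P = 22.8521 - 114.13000000 + 104.26011280 = 12.9822

Answer: Put price = 12.9822


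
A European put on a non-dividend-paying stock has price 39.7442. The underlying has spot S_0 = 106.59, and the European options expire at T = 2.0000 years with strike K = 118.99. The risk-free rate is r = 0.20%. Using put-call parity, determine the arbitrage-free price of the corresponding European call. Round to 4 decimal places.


Put-call parity: C - P = S_0 * exp(-qT) - K * exp(-rT).
S_0 * exp(-qT) = 106.5900 * 1.00000000 = 106.59000000
K * exp(-rT) = 118.9900 * 0.99600799 = 118.51499065
C = P + S*exp(-qT) - K*exp(-rT)
C = 39.7442 + 106.59000000 - 118.51499065 = 27.8192

Answer: Call price = 27.8192


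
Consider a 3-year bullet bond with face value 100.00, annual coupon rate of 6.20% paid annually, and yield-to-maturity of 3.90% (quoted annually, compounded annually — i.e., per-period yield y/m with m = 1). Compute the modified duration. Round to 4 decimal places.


Answer: Modified duration = 2.7275

Derivation:
Coupon per period c = face * coupon_rate / m = 6.200000
Periods per year m = 1; per-period yield y/m = 0.039000
Number of cashflows N = 3
Cashflows (t years, CF_t, discount factor 1/(1+y/m)^(m*t), PV):
  t = 1.0000: CF_t = 6.200000, DF = 0.962464, PV = 5.967276
  t = 2.0000: CF_t = 6.200000, DF = 0.926337, PV = 5.743288
  t = 3.0000: CF_t = 106.200000, DF = 0.891566, PV = 94.684278
Price P = sum_t PV_t = 106.394843
First compute Macaulay numerator sum_t t * PV_t:
  t * PV_t at t = 1.0000: 5.967276
  t * PV_t at t = 2.0000: 11.486576
  t * PV_t at t = 3.0000: 284.052835
Macaulay duration D = 301.506688 / 106.394843 = 2.833847
Modified duration = D / (1 + y/m) = 2.833847 / (1 + 0.039000) = 2.727475


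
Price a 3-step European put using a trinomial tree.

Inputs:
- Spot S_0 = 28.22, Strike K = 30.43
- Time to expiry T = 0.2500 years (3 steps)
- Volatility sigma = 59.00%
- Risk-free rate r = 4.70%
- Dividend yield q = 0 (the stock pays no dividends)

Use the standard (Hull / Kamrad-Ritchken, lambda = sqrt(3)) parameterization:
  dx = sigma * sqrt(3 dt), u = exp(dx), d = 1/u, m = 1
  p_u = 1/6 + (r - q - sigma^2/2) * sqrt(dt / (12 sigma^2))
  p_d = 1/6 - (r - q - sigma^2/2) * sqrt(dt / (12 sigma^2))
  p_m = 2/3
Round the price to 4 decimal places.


Answer: Price = V(0,0) = 4.4330

Derivation:
dt = T/N = 0.083333; dx = sigma*sqrt(3*dt) = 0.295000
u = exp(dx) = 1.343126; d = 1/u = 0.744532
p_u = 0.148722, p_m = 0.666667, p_d = 0.184612
Discount per step: exp(-r*dt) = 0.996091
Stock lattice S(k, j) with j the centered position index:
  k=0: S(0,+0) = 28.2200
  k=1: S(1,-1) = 21.0107; S(1,+0) = 28.2200; S(1,+1) = 37.9030
  k=2: S(2,-2) = 15.6431; S(2,-1) = 21.0107; S(2,+0) = 28.2200; S(2,+1) = 37.9030; S(2,+2) = 50.9086
  k=3: S(3,-3) = 11.6468; S(3,-2) = 15.6431; S(3,-1) = 21.0107; S(3,+0) = 28.2200; S(3,+1) = 37.9030; S(3,+2) = 50.9086; S(3,+3) = 68.3766
Terminal payoffs V(N, j) = max(K - S_T, 0):
  V(3,-3) = 18.783206; V(3,-2) = 14.786884; V(3,-1) = 9.419319; V(3,+0) = 2.210000; V(3,+1) = 0.000000; V(3,+2) = 0.000000; V(3,+3) = 0.000000
Backward induction: V(k, j) = exp(-r*dt) * [p_u * V(k+1, j+1) + p_m * V(k+1, j) + p_d * V(k+1, j-1)]
  V(2,-2) = exp(-r*dt) * [p_u*9.419319 + p_m*14.786884 + p_d*18.783206] = 14.668812
  V(2,-1) = exp(-r*dt) * [p_u*2.210000 + p_m*9.419319 + p_d*14.786884] = 9.301548
  V(2,+0) = exp(-r*dt) * [p_u*0.000000 + p_m*2.210000 + p_d*9.419319] = 3.199692
  V(2,+1) = exp(-r*dt) * [p_u*0.000000 + p_m*0.000000 + p_d*2.210000] = 0.406397
  V(2,+2) = exp(-r*dt) * [p_u*0.000000 + p_m*0.000000 + p_d*0.000000] = 0.000000
  V(1,-1) = exp(-r*dt) * [p_u*3.199692 + p_m*9.301548 + p_d*14.668812] = 9.348243
  V(1,+0) = exp(-r*dt) * [p_u*0.406397 + p_m*3.199692 + p_d*9.301548] = 3.895454
  V(1,+1) = exp(-r*dt) * [p_u*0.000000 + p_m*0.406397 + p_d*3.199692] = 0.858263
  V(0,+0) = exp(-r*dt) * [p_u*0.858263 + p_m*3.895454 + p_d*9.348243] = 4.433009


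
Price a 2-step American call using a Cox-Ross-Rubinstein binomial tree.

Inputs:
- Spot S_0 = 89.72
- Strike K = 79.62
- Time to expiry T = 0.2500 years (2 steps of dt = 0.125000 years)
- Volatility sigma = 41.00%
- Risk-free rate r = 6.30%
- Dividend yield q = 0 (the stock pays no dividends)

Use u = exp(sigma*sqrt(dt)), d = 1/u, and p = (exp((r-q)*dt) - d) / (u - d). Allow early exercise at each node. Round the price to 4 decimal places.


dt = T/N = 0.125000
u = exp(sigma*sqrt(dt)) = 1.155990; d = 1/u = 0.865060
p = (exp((r-q)*dt) - d) / (u - d) = 0.490999
Discount per step: exp(-r*dt) = 0.992156
Stock lattice S(k, i) with i counting down-moves:
  k=0: S(0,0) = 89.7200
  k=1: S(1,0) = 103.7154; S(1,1) = 77.6131
  k=2: S(2,0) = 119.8939; S(2,1) = 89.7200; S(2,2) = 67.1400
Terminal payoffs V(N, i) = max(S_T - K, 0):
  V(2,0) = 40.273937; V(2,1) = 10.100000; V(2,2) = 0.000000
Backward induction: V(k, i) = exp(-r*dt) * [p * V(k+1, i) + (1-p) * V(k+1, i+1)]; then take max(V_cont, immediate exercise) for American.
  V(1,0) = exp(-r*dt) * [p*40.273937 + (1-p)*10.100000] = 24.719944; exercise = 24.095399; V(1,0) = max -> 24.719944
  V(1,1) = exp(-r*dt) * [p*10.100000 + (1-p)*0.000000] = 4.920194; exercise = 0.000000; V(1,1) = max -> 4.920194
  V(0,0) = exp(-r*dt) * [p*24.719944 + (1-p)*4.920194] = 14.527006; exercise = 10.100000; V(0,0) = max -> 14.527006

Answer: Price = V(0,0) = 14.5270


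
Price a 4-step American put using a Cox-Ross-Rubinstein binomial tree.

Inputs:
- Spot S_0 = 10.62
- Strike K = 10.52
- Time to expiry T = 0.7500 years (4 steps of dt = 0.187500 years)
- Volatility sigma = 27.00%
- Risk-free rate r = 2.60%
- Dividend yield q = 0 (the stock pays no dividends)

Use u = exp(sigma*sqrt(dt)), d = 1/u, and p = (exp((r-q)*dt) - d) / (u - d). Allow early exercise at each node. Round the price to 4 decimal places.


dt = T/N = 0.187500
u = exp(sigma*sqrt(dt)) = 1.124022; d = 1/u = 0.889662
p = (exp((r-q)*dt) - d) / (u - d) = 0.491657
Discount per step: exp(-r*dt) = 0.995137
Stock lattice S(k, i) with i counting down-moves:
  k=0: S(0,0) = 10.6200
  k=1: S(1,0) = 11.9371; S(1,1) = 9.4482
  k=2: S(2,0) = 13.4176; S(2,1) = 10.6200; S(2,2) = 8.4057
  k=3: S(3,0) = 15.0817; S(3,1) = 11.9371; S(3,2) = 9.4482; S(3,3) = 7.4782
  k=4: S(4,0) = 16.9521; S(4,1) = 13.4176; S(4,2) = 10.6200; S(4,3) = 8.4057; S(4,4) = 6.6531
Terminal payoffs V(N, i) = max(K - S_T, 0):
  V(4,0) = 0.000000; V(4,1) = 0.000000; V(4,2) = 0.000000; V(4,3) = 2.114282; V(4,4) = 3.866884
Backward induction: V(k, i) = exp(-r*dt) * [p * V(k+1, i) + (1-p) * V(k+1, i+1)]; then take max(V_cont, immediate exercise) for American.
  V(3,0) = exp(-r*dt) * [p*0.000000 + (1-p)*0.000000] = 0.000000; exercise = 0.000000; V(3,0) = max -> 0.000000
  V(3,1) = exp(-r*dt) * [p*0.000000 + (1-p)*0.000000] = 0.000000; exercise = 0.000000; V(3,1) = max -> 0.000000
  V(3,2) = exp(-r*dt) * [p*0.000000 + (1-p)*2.114282] = 1.069554; exercise = 1.071787; V(3,2) = max -> 1.071787
  V(3,3) = exp(-r*dt) * [p*2.114282 + (1-p)*3.866884] = 2.990590; exercise = 3.041751; V(3,3) = max -> 3.041751
  V(2,0) = exp(-r*dt) * [p*0.000000 + (1-p)*0.000000] = 0.000000; exercise = 0.000000; V(2,0) = max -> 0.000000
  V(2,1) = exp(-r*dt) * [p*0.000000 + (1-p)*1.071787] = 0.542186; exercise = 0.000000; V(2,1) = max -> 0.542186
  V(2,2) = exp(-r*dt) * [p*1.071787 + (1-p)*3.041751] = 2.063122; exercise = 2.114282; V(2,2) = max -> 2.114282
  V(1,0) = exp(-r*dt) * [p*0.000000 + (1-p)*0.542186] = 0.274276; exercise = 0.000000; V(1,0) = max -> 0.274276
  V(1,1) = exp(-r*dt) * [p*0.542186 + (1-p)*2.114282] = 1.334827; exercise = 1.071787; V(1,1) = max -> 1.334827
  V(0,0) = exp(-r*dt) * [p*0.274276 + (1-p)*1.334827] = 0.809444; exercise = 0.000000; V(0,0) = max -> 0.809444

Answer: Price = V(0,0) = 0.8094


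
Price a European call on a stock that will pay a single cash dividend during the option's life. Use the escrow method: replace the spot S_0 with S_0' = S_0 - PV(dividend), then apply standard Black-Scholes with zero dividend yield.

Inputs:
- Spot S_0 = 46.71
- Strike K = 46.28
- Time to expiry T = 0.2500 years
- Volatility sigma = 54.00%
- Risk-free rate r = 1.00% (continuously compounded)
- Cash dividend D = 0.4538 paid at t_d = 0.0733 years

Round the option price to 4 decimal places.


Answer: Price = 5.0086

Derivation:
PV(D) = D * exp(-r * t_d) = 0.4538 * 0.99926727 = 0.45346749
S_0' = S_0 - PV(D) = 46.7100 - 0.45346749 = 46.25653251
d1 = (ln(S_0'/K) + (r + sigma^2/2)*T) / (sigma*sqrt(T)) = 0.14238072
d2 = d1 - sigma*sqrt(T) = -0.12761928
exp(-rT) = 0.99750312
N(d1) = 0.55661036; N(d2) = 0.44922514
C = S_0' * N(d1) - K * exp(-rT) * N(d2) = 46.25653251 * 0.55661036 - 46.2800 * 0.99750312 * 0.44922514 = 5.0086


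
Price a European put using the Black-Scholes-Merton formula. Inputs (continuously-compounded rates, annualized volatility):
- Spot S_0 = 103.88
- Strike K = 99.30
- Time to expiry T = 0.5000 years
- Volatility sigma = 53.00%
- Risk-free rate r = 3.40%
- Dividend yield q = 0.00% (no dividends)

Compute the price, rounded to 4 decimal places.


d1 = (ln(S/K) + (r - q + 0.5*sigma^2) * T) / (sigma * sqrt(T)) = 0.35306193
d2 = d1 - sigma * sqrt(T) = -0.02170467
exp(-rT) = 0.98314368; exp(-qT) = 1.00000000
P = K * exp(-rT) * N(-d2) - S_0 * exp(-qT) * N(-d1)
N(-d1) = 0.36202101; N(-d2) = 0.50865823
P = 99.3000 * 0.98314368 * 0.50865823 - 103.8800 * 1.00000000 * 0.36202101 = 12.0516

Answer: Price = 12.0516


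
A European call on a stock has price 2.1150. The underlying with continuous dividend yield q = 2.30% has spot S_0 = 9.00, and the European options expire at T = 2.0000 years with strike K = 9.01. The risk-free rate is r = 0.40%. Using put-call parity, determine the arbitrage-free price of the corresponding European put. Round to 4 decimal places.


Put-call parity: C - P = S_0 * exp(-qT) - K * exp(-rT).
S_0 * exp(-qT) = 9.0000 * 0.95504196 = 8.59537766
K * exp(-rT) = 9.0100 * 0.99203191 = 8.93820755
P = C - S*exp(-qT) + K*exp(-rT)
P = 2.1150 - 8.59537766 + 8.93820755 = 2.4578

Answer: Put price = 2.4578


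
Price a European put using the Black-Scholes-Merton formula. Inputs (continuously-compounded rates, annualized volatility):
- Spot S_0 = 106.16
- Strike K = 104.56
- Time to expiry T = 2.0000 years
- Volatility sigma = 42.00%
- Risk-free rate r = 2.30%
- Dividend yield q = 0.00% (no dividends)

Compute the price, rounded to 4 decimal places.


d1 = (ln(S/K) + (r - q + 0.5*sigma^2) * T) / (sigma * sqrt(T)) = 0.39999738
d2 = d1 - sigma * sqrt(T) = -0.19397232
exp(-rT) = 0.95504196; exp(-qT) = 1.00000000
P = K * exp(-rT) * N(-d2) - S_0 * exp(-qT) * N(-d1)
N(-d1) = 0.34457922; N(-d2) = 0.57690122
P = 104.5600 * 0.95504196 * 0.57690122 - 106.1600 * 1.00000000 * 0.34457922 = 21.0284

Answer: Price = 21.0284


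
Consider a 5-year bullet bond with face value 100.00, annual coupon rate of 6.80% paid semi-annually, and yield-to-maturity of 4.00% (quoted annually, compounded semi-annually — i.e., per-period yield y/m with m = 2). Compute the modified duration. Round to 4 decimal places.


Answer: Modified duration = 4.2818

Derivation:
Coupon per period c = face * coupon_rate / m = 3.400000
Periods per year m = 2; per-period yield y/m = 0.020000
Number of cashflows N = 10
Cashflows (t years, CF_t, discount factor 1/(1+y/m)^(m*t), PV):
  t = 0.5000: CF_t = 3.400000, DF = 0.980392, PV = 3.333333
  t = 1.0000: CF_t = 3.400000, DF = 0.961169, PV = 3.267974
  t = 1.5000: CF_t = 3.400000, DF = 0.942322, PV = 3.203896
  t = 2.0000: CF_t = 3.400000, DF = 0.923845, PV = 3.141074
  t = 2.5000: CF_t = 3.400000, DF = 0.905731, PV = 3.079485
  t = 3.0000: CF_t = 3.400000, DF = 0.887971, PV = 3.019103
  t = 3.5000: CF_t = 3.400000, DF = 0.870560, PV = 2.959905
  t = 4.0000: CF_t = 3.400000, DF = 0.853490, PV = 2.901867
  t = 4.5000: CF_t = 3.400000, DF = 0.836755, PV = 2.844968
  t = 5.0000: CF_t = 103.400000, DF = 0.820348, PV = 84.824014
Price P = sum_t PV_t = 112.575619
First compute Macaulay numerator sum_t t * PV_t:
  t * PV_t at t = 0.5000: 1.666667
  t * PV_t at t = 1.0000: 3.267974
  t * PV_t at t = 1.5000: 4.805844
  t * PV_t at t = 2.0000: 6.282149
  t * PV_t at t = 2.5000: 7.698712
  t * PV_t at t = 3.0000: 9.057308
  t * PV_t at t = 3.5000: 10.359666
  t * PV_t at t = 4.0000: 11.607469
  t * PV_t at t = 4.5000: 12.802356
  t * PV_t at t = 5.0000: 424.120071
Macaulay duration D = 491.668215 / 112.575619 = 4.367448
Modified duration = D / (1 + y/m) = 4.367448 / (1 + 0.020000) = 4.281812


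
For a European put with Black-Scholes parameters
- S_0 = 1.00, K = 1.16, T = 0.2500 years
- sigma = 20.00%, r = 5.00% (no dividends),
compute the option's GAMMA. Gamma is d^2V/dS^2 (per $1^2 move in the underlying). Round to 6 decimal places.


Answer: Gamma = 1.693241

Derivation:
d1 = -1.3092000512; d2 = -1.4092000512
phi(d1) = 0.1693240541; exp(-qT) = 1.0000000000; exp(-rT) = 0.9875778005
Gamma = exp(-qT) * phi(d1) / (S * sigma * sqrt(T)) = 1.0000000000 * 0.1693240541 / (1.0000 * 0.2000 * 0.5000000000) = 1.693241


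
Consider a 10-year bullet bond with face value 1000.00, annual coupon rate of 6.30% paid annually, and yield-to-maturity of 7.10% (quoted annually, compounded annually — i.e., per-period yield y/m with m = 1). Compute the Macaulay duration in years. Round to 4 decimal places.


Coupon per period c = face * coupon_rate / m = 63.000000
Periods per year m = 1; per-period yield y/m = 0.071000
Number of cashflows N = 10
Cashflows (t years, CF_t, discount factor 1/(1+y/m)^(m*t), PV):
  t = 1.0000: CF_t = 63.000000, DF = 0.933707, PV = 58.823529
  t = 2.0000: CF_t = 63.000000, DF = 0.871808, PV = 54.923930
  t = 3.0000: CF_t = 63.000000, DF = 0.814013, PV = 51.282848
  t = 4.0000: CF_t = 63.000000, DF = 0.760050, PV = 47.883145
  t = 5.0000: CF_t = 63.000000, DF = 0.709664, PV = 44.708819
  t = 6.0000: CF_t = 63.000000, DF = 0.662618, PV = 41.744929
  t = 7.0000: CF_t = 63.000000, DF = 0.618691, PV = 38.977525
  t = 8.0000: CF_t = 63.000000, DF = 0.577676, PV = 36.393580
  t = 9.0000: CF_t = 63.000000, DF = 0.539380, PV = 33.980934
  t = 10.0000: CF_t = 1063.000000, DF = 0.503623, PV = 535.350924
Price P = sum_t PV_t = 944.070163
Macaulay numerator sum_t t * PV_t:
  t * PV_t at t = 1.0000: 58.823529
  t * PV_t at t = 2.0000: 109.847861
  t * PV_t at t = 3.0000: 153.848544
  t * PV_t at t = 4.0000: 191.532579
  t * PV_t at t = 5.0000: 223.544094
  t * PV_t at t = 6.0000: 250.469573
  t * PV_t at t = 7.0000: 272.842672
  t * PV_t at t = 8.0000: 291.148643
  t * PV_t at t = 9.0000: 305.828406
  t * PV_t at t = 10.0000: 5353.509235
Macaulay duration D = (sum_t t * PV_t) / P = 7211.395136 / 944.070163 = 7.638622

Answer: Macaulay duration = 7.6386 years


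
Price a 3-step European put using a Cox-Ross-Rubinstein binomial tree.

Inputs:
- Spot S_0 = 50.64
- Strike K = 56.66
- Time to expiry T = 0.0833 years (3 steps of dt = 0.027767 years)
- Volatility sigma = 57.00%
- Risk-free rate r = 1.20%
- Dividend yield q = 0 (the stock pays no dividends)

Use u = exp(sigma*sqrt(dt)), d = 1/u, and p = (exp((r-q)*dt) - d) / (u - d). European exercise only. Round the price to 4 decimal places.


Answer: Price = V(0,0) = 7.1283

Derivation:
dt = T/N = 0.027767
u = exp(sigma*sqrt(dt)) = 1.099638; d = 1/u = 0.909390
p = (exp((r-q)*dt) - d) / (u - d) = 0.478024
Discount per step: exp(-r*dt) = 0.999667
Stock lattice S(k, i) with i counting down-moves:
  k=0: S(0,0) = 50.6400
  k=1: S(1,0) = 55.6857; S(1,1) = 46.0515
  k=2: S(2,0) = 61.2341; S(2,1) = 50.6400; S(2,2) = 41.8788
  k=3: S(3,0) = 67.3353; S(3,1) = 55.6857; S(3,2) = 46.0515; S(3,3) = 38.0842
Terminal payoffs V(N, i) = max(K - S_T, 0):
  V(3,0) = 0.000000; V(3,1) = 0.974334; V(3,2) = 10.608480; V(3,3) = 18.575827
Backward induction: V(k, i) = exp(-r*dt) * [p * V(k+1, i) + (1-p) * V(k+1, i+1)].
  V(2,0) = exp(-r*dt) * [p*0.000000 + (1-p)*0.974334] = 0.508409
  V(2,1) = exp(-r*dt) * [p*0.974334 + (1-p)*10.608480] = 6.001124
  V(2,2) = exp(-r*dt) * [p*10.608480 + (1-p)*18.575827] = 14.762322
  V(1,0) = exp(-r*dt) * [p*0.508409 + (1-p)*6.001124] = 3.374348
  V(1,1) = exp(-r*dt) * [p*6.001124 + (1-p)*14.762322] = 10.570734
  V(0,0) = exp(-r*dt) * [p*3.374348 + (1-p)*10.570734] = 7.128311


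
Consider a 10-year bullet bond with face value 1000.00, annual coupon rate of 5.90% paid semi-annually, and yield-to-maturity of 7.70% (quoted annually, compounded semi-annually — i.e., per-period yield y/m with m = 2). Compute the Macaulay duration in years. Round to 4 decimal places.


Answer: Macaulay duration = 7.5085 years

Derivation:
Coupon per period c = face * coupon_rate / m = 29.500000
Periods per year m = 2; per-period yield y/m = 0.038500
Number of cashflows N = 20
Cashflows (t years, CF_t, discount factor 1/(1+y/m)^(m*t), PV):
  t = 0.5000: CF_t = 29.500000, DF = 0.962927, PV = 28.406355
  t = 1.0000: CF_t = 29.500000, DF = 0.927229, PV = 27.353255
  t = 1.5000: CF_t = 29.500000, DF = 0.892854, PV = 26.339196
  t = 2.0000: CF_t = 29.500000, DF = 0.859754, PV = 25.362731
  t = 2.5000: CF_t = 29.500000, DF = 0.827880, PV = 24.422466
  t = 3.0000: CF_t = 29.500000, DF = 0.797188, PV = 23.517059
  t = 3.5000: CF_t = 29.500000, DF = 0.767635, PV = 22.645218
  t = 4.0000: CF_t = 29.500000, DF = 0.739176, PV = 21.805699
  t = 4.5000: CF_t = 29.500000, DF = 0.711773, PV = 20.997303
  t = 5.0000: CF_t = 29.500000, DF = 0.685386, PV = 20.218876
  t = 5.5000: CF_t = 29.500000, DF = 0.659977, PV = 19.469308
  t = 6.0000: CF_t = 29.500000, DF = 0.635509, PV = 18.747528
  t = 6.5000: CF_t = 29.500000, DF = 0.611949, PV = 18.052506
  t = 7.0000: CF_t = 29.500000, DF = 0.589263, PV = 17.383251
  t = 7.5000: CF_t = 29.500000, DF = 0.567417, PV = 16.738807
  t = 8.0000: CF_t = 29.500000, DF = 0.546381, PV = 16.118254
  t = 8.5000: CF_t = 29.500000, DF = 0.526126, PV = 15.520707
  t = 9.0000: CF_t = 29.500000, DF = 0.506621, PV = 14.945312
  t = 9.5000: CF_t = 29.500000, DF = 0.487839, PV = 14.391249
  t = 10.0000: CF_t = 1029.500000, DF = 0.469753, PV = 483.611181
Price P = sum_t PV_t = 876.046262
Macaulay numerator sum_t t * PV_t:
  t * PV_t at t = 0.5000: 14.203178
  t * PV_t at t = 1.0000: 27.353255
  t * PV_t at t = 1.5000: 39.508794
  t * PV_t at t = 2.0000: 50.725462
  t * PV_t at t = 2.5000: 61.056165
  t * PV_t at t = 3.0000: 70.551177
  t * PV_t at t = 3.5000: 79.258264
  t * PV_t at t = 4.0000: 87.222795
  t * PV_t at t = 4.5000: 94.487862
  t * PV_t at t = 5.0000: 101.094380
  t * PV_t at t = 5.5000: 107.081192
  t * PV_t at t = 6.0000: 112.485167
  t * PV_t at t = 6.5000: 117.341291
  t * PV_t at t = 7.0000: 121.682758
  t * PV_t at t = 7.5000: 125.541053
  t * PV_t at t = 8.0000: 128.946034
  t * PV_t at t = 8.5000: 131.926010
  t * PV_t at t = 9.0000: 134.507812
  t * PV_t at t = 9.5000: 136.716869
  t * PV_t at t = 10.0000: 4836.111815
Macaulay duration D = (sum_t t * PV_t) / P = 6577.801331 / 876.046262 = 7.508509
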